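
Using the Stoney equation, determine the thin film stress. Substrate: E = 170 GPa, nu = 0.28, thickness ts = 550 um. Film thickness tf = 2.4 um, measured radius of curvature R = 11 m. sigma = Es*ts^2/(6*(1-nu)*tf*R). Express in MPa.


Step 1: Compute numerator: Es * ts^2 = 170 * 550^2 = 51425000 (GPa*um^2)
Step 2: Compute denominator (R in um): 6*(1-nu)*tf*R = 6*0.72*2.4*11e6 = 114048000.0 (um^2)
Step 3: sigma (GPa) = 51425000 / 114048000.0 = 4.50907e-01 GPa
Step 4: Convert to MPa (x1000): sigma = 450.9 MPa


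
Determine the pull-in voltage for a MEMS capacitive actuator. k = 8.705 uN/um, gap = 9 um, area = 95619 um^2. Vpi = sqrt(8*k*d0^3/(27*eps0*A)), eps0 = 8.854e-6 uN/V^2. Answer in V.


Step 1: Compute numerator: 8 * k * d0^3 = 8 * 8.705 * 9^3 = 50767.56
Step 2: Compute denominator: 27 * eps0 * A = 27 * 8.854e-6 * 95619 = 22.858487
Step 3: Vpi = sqrt(50767.56 / 22.858487)
Vpi = 47.13 V


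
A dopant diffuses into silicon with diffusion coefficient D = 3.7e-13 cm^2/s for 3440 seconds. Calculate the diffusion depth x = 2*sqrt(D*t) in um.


Step 1: Compute D*t = 3.7e-13 * 3440 = 1.2728e-09 cm^2
Step 2: sqrt(D*t) = 3.5676e-05 cm
Step 3: x = 2 * 3.5676e-05 cm = 7.1352e-05 cm
Step 4: Convert to um (1 cm = 1e4 um): x = 0.714 um


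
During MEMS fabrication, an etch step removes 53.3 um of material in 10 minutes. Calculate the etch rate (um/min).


Step 1: Etch rate = depth / time
Step 2: rate = 53.3 / 10
rate = 5.33 um/min


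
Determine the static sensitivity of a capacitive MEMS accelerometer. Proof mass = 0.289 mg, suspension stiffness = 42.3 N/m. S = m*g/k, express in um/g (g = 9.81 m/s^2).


Step 1: Convert mass: m = 0.289 mg = 2.89e-07 kg
Step 2: S = m * g / k = 2.89e-07 * 9.81 / 42.3
Step 3: S = 6.70e-08 m/g
Step 4: Convert to um/g: S = 0.067 um/g


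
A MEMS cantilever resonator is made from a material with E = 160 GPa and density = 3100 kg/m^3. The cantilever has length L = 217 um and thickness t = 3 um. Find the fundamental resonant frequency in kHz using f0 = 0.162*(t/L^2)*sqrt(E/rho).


Step 1: Convert units to SI.
t_SI = 3e-6 m, L_SI = 217e-6 m
Step 2: Calculate sqrt(E/rho).
sqrt(160e9 / 3100) = 7184.21 m/s
Step 3: Compute f0.
f0 = 0.162 * 3e-6 / (217e-6)^2 * 7184.21 = 74147.4 Hz = 74.15 kHz


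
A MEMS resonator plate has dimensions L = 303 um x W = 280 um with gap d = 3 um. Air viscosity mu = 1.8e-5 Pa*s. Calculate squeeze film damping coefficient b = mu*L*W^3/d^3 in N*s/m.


Step 1: Convert to SI.
L = 303e-6 m, W = 280e-6 m, d = 3e-6 m
Step 2: W^3 = (280e-6)^3 = 2.20e-11 m^3
Step 3: d^3 = (3e-6)^3 = 2.70e-17 m^3
Step 4: b = 1.8e-5 * 303e-6 * 2.20e-11 / 2.70e-17
b = 4.43e-03 N*s/m


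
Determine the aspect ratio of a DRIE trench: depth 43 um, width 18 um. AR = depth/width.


Step 1: AR = depth / width
Step 2: AR = 43 / 18
AR = 2.4


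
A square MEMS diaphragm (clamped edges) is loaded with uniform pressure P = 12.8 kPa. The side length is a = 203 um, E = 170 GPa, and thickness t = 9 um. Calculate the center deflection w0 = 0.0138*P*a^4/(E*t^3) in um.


Step 1: Convert pressure to compatible units (E is in GPa, so P in GPa).
P = 12.8 kPa = 12.8e-6 GPa
Step 2: Compute numerator: 0.0138 * P * a^4.
a^4 = 203^4 = 1698181681
numerator = 0.0138 * 12.8e-6 * 1698181681 = 3e+02
Step 3: Compute denominator: E * t^3 = 170 * 9^3 = 123930
Step 4: w0 = numerator / denominator = 3e+02 / 123930 = 0.0024 um


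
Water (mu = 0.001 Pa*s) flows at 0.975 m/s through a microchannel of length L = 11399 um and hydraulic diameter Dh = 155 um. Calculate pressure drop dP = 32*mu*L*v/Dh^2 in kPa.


Step 1: Convert to SI: L = 11399e-6 m, Dh = 155e-6 m
Step 2: dP = 32 * 0.001 * 11399e-6 * 0.975 / (155e-6)^2
Step 3: dP = 14803.28 Pa
Step 4: Convert to kPa: dP = 14.8 kPa


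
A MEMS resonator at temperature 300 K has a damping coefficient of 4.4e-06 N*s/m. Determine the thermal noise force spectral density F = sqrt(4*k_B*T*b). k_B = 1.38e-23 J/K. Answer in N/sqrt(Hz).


Step 1: Compute 4 * k_B * T * b
= 4 * 1.38e-23 * 300 * 4.4e-06
= 7.2864e-26 N^2/Hz
Step 2: F_noise = sqrt(7.2864e-26)
F_noise = 2.70e-13 N/sqrt(Hz)


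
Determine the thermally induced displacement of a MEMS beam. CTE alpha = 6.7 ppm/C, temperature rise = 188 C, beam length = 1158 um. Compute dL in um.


Step 1: Convert CTE: alpha = 6.7 ppm/C = 6.7e-6 /C
Step 2: dL = 6.7e-6 * 188 * 1158
dL = 1.4586 um


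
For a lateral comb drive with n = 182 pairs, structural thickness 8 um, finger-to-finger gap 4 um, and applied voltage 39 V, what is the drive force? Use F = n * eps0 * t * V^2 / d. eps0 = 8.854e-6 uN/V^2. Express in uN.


Step 1: Parameters: n=182, eps0=8.854e-6 uN/V^2, t=8 um, V=39 V, d=4 um
Step 2: V^2 = 1521
Step 3: F = 182 * 8.854e-6 * 8 * 1521 / 4
F = 4.902 uN


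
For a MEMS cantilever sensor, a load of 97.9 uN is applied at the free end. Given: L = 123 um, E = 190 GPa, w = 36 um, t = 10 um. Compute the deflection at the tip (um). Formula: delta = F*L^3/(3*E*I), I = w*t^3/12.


Step 1: Calculate the second moment of area.
I = w * t^3 / 12 = 36 * 10^3 / 12 = 3000.0 um^4
Step 2: Convert E to consistent units (1 GPa = 1000 uN/um^2).
E = 190 GPa = 190000 uN/um^2
Step 3: Calculate tip deflection.
delta = F * L^3 / (3 * E * I)
delta = 97.9 * 123^3 / (3 * 190000 * 3000.0)
delta = 0.1065 um


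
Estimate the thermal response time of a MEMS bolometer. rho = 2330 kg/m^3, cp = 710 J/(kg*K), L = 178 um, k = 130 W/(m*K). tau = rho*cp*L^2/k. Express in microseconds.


Step 1: Convert L to m: L = 178e-6 m
Step 2: L^2 = (178e-6)^2 = 3.1684e-08 m^2
Step 3: tau = 2330 * 710 * 3.1684e-08 / 130 = 4.0319109e-04 s
Step 4: Convert to microseconds (multiply by 1e6).
tau = 403.191 us


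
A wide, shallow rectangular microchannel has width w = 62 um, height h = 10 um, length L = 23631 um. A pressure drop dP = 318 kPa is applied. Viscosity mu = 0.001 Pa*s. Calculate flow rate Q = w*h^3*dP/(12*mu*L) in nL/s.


Step 1: Convert all dimensions to SI (meters).
w = 62e-6 m, h = 10e-6 m, L = 23631e-6 m, dP = 318e3 Pa
Step 2: Q = w * h^3 * dP / (12 * mu * L)
Q = 62e-6 * (10e-6)^3 * 318e3 / (12 * 0.001 * 23631e-6) = 6.952732e-11 m^3/s
Step 3: Convert Q from m^3/s to nL/s (1 m^3 = 1e12 nL, so multiply by 1e12).
Q = 69.527 nL/s


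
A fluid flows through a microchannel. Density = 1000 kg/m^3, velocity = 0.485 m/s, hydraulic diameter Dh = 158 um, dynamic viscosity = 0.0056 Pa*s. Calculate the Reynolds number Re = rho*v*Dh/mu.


Step 1: Convert Dh to meters: Dh = 158e-6 m
Step 2: Re = rho * v * Dh / mu
Re = 1000 * 0.485 * 158e-6 / 0.0056
Re = 13.684


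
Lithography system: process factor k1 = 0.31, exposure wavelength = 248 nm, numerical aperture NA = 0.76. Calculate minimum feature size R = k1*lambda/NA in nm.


Step 1: Identify values: k1 = 0.31, lambda = 248 nm, NA = 0.76
Step 2: R = k1 * lambda / NA
R = 0.31 * 248 / 0.76
R = 101.2 nm


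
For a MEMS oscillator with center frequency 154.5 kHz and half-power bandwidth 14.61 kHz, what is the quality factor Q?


Step 1: Q = f0 / bandwidth
Step 2: Q = 154.5 / 14.61
Q = 10.6


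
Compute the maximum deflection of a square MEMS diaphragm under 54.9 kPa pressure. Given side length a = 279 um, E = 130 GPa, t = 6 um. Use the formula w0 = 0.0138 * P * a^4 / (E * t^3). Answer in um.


Step 1: Convert pressure to compatible units (E is in GPa, so P in GPa).
P = 54.9 kPa = 54.9e-6 GPa
Step 2: Compute numerator: 0.0138 * P * a^4.
a^4 = 279^4 = 6059221281
numerator = 0.0138 * 54.9e-6 * 6059221281 = 4.59059e+03
Step 3: Compute denominator: E * t^3 = 130 * 6^3 = 28080
Step 4: w0 = numerator / denominator = 4.59059e+03 / 28080 = 0.1635 um


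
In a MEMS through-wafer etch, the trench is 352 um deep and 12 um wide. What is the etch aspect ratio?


Step 1: AR = depth / width
Step 2: AR = 352 / 12
AR = 29.3


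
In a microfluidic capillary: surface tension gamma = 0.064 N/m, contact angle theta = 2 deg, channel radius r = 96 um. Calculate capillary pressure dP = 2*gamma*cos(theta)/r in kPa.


Step 1: cos(2 deg) = 0.9994
Step 2: Convert r to m: r = 96e-6 m
Step 3: dP = 2 * 0.064 * 0.9994 / 96e-6 = 1332.5 Pa
Step 4: Convert Pa to kPa (divide by 1000).
dP = 1.33 kPa


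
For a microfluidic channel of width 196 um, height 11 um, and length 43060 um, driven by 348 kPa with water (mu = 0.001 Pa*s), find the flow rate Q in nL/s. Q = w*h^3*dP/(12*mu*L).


Step 1: Convert all dimensions to SI (meters).
w = 196e-6 m, h = 11e-6 m, L = 43060e-6 m, dP = 348e3 Pa
Step 2: Q = w * h^3 * dP / (12 * mu * L)
Q = 196e-6 * (11e-6)^3 * 348e3 / (12 * 0.001 * 43060e-6) = 1.7569447e-10 m^3/s
Step 3: Convert Q from m^3/s to nL/s (1 m^3 = 1e12 nL, so multiply by 1e12).
Q = 175.694 nL/s


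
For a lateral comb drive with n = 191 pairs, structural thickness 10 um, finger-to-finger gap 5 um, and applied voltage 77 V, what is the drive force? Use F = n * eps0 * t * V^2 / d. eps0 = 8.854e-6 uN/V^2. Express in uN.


Step 1: Parameters: n=191, eps0=8.854e-6 uN/V^2, t=10 um, V=77 V, d=5 um
Step 2: V^2 = 5929
Step 3: F = 191 * 8.854e-6 * 10 * 5929 / 5
F = 20.053 uN


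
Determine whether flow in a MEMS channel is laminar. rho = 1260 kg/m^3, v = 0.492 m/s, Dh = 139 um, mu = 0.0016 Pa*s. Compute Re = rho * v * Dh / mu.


Step 1: Convert Dh to meters: Dh = 139e-6 m
Step 2: Re = rho * v * Dh / mu
Re = 1260 * 0.492 * 139e-6 / 0.0016
Re = 53.856
Since Re = 53.856 is below ~2300, the flow is laminar.


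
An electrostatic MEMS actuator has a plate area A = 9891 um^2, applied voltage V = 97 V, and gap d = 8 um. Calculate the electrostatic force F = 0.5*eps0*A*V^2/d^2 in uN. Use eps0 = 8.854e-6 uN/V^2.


Step 1: Identify parameters.
eps0 = 8.854e-6 uN/V^2, A = 9891 um^2, V = 97 V, d = 8 um
Step 2: Compute V^2 = 97^2 = 9409
Step 3: Compute d^2 = 8^2 = 64
Step 4: F = 0.5 * 8.854e-6 * 9891 * 9409 / 64
F = 6.437 uN


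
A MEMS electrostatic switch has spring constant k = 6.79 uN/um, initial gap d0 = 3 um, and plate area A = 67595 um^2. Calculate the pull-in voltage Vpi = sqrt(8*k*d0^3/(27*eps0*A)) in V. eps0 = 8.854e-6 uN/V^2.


Step 1: Compute numerator: 8 * k * d0^3 = 8 * 6.79 * 3^3 = 1466.64
Step 2: Compute denominator: 27 * eps0 * A = 27 * 8.854e-6 * 67595 = 16.159126
Step 3: Vpi = sqrt(1466.64 / 16.159126)
Vpi = 9.53 V


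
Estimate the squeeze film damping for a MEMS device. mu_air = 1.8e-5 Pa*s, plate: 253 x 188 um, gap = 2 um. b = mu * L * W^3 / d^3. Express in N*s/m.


Step 1: Convert to SI.
L = 253e-6 m, W = 188e-6 m, d = 2e-6 m
Step 2: W^3 = (188e-6)^3 = 6.64e-12 m^3
Step 3: d^3 = (2e-6)^3 = 8.00e-18 m^3
Step 4: b = 1.8e-5 * 253e-6 * 6.64e-12 / 8.00e-18
b = 3.78e-03 N*s/m


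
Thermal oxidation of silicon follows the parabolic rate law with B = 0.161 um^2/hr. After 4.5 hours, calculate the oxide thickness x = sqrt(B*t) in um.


Step 1: Compute B*t = 0.161 * 4.5 = 0.7245
Step 2: x = sqrt(0.7245)
x = 0.851 um


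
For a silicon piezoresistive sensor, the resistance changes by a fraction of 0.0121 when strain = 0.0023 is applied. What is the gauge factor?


Step 1: Identify values.
dR/R = 0.0121, strain = 0.0023
Step 2: GF = (dR/R) / strain = 0.0121 / 0.0023
GF = 5.3


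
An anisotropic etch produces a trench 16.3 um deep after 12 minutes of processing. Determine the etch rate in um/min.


Step 1: Etch rate = depth / time
Step 2: rate = 16.3 / 12
rate = 1.358 um/min


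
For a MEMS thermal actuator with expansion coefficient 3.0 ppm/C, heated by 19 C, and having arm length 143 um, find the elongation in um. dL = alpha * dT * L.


Step 1: Convert CTE: alpha = 3.0 ppm/C = 3.0e-6 /C
Step 2: dL = 3.0e-6 * 19 * 143
dL = 0.0082 um


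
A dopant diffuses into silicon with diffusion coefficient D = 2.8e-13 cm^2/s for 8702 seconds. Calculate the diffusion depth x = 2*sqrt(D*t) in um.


Step 1: Compute D*t = 2.8e-13 * 8702 = 2.43656e-09 cm^2
Step 2: sqrt(D*t) = 4.9362e-05 cm
Step 3: x = 2 * 4.9362e-05 cm = 9.8724e-05 cm
Step 4: Convert to um (1 cm = 1e4 um): x = 0.987 um


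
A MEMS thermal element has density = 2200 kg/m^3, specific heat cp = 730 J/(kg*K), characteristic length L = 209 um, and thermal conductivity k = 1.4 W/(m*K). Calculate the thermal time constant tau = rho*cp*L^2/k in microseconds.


Step 1: Convert L to m: L = 209e-6 m
Step 2: L^2 = (209e-6)^2 = 4.3681e-08 m^2
Step 3: tau = 2200 * 730 * 4.3681e-08 / 1.4 = 5.010834714e-02 s
Step 4: Convert to microseconds (multiply by 1e6).
tau = 50108.347 us


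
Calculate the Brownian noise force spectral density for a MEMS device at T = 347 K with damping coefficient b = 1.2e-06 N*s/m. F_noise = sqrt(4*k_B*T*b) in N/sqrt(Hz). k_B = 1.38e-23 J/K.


Step 1: Compute 4 * k_B * T * b
= 4 * 1.38e-23 * 347 * 1.2e-06
= 2.2985e-26 N^2/Hz
Step 2: F_noise = sqrt(2.2985e-26)
F_noise = 1.52e-13 N/sqrt(Hz)


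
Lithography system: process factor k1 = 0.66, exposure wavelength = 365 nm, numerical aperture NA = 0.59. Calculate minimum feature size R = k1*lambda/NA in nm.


Step 1: Identify values: k1 = 0.66, lambda = 365 nm, NA = 0.59
Step 2: R = k1 * lambda / NA
R = 0.66 * 365 / 0.59
R = 408.3 nm


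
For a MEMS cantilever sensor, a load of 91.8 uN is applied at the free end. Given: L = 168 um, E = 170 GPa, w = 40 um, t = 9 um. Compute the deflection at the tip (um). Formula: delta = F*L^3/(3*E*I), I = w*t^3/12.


Step 1: Calculate the second moment of area.
I = w * t^3 / 12 = 40 * 9^3 / 12 = 2430.0 um^4
Step 2: Convert E to consistent units (1 GPa = 1000 uN/um^2).
E = 170 GPa = 170000 uN/um^2
Step 3: Calculate tip deflection.
delta = F * L^3 / (3 * E * I)
delta = 91.8 * 168^3 / (3 * 170000 * 2430.0)
delta = 0.3512 um


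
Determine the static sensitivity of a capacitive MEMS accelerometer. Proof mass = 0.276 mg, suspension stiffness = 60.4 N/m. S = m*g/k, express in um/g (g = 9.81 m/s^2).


Step 1: Convert mass: m = 0.276 mg = 2.76e-07 kg
Step 2: S = m * g / k = 2.76e-07 * 9.81 / 60.4
Step 3: S = 4.48e-08 m/g
Step 4: Convert to um/g: S = 0.045 um/g


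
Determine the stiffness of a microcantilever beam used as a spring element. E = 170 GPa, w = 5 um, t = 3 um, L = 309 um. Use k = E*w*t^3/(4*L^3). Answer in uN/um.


Step 1: Convert E to consistent units (1 GPa = 1000 uN/um^2).
E = 170 GPa = 170000 uN/um^2
Step 2: Compute t^3 = 3^3 = 27
Step 3: Compute L^3 = 309^3 = 29503629
Step 4: k = 170000 * 5 * 27 / (4 * 29503629)
k = 0.1945 uN/um


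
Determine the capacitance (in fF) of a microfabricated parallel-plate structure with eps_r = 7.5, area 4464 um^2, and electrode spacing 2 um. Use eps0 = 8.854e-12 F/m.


Step 1: Convert area to m^2: A = 4464e-12 m^2
Step 2: Convert gap to m: d = 2e-6 m
Step 3: C = eps0 * eps_r * A / d
C = 8.854e-12 * 7.5 * 4464e-12 / 2e-6
Step 4: Convert to fF (multiply by 1e15).
C = 148.22 fF


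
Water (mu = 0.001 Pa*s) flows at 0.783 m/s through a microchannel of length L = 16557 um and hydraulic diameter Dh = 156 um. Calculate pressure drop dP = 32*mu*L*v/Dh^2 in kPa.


Step 1: Convert to SI: L = 16557e-6 m, Dh = 156e-6 m
Step 2: dP = 32 * 0.001 * 16557e-6 * 0.783 / (156e-6)^2
Step 3: dP = 17046.85 Pa
Step 4: Convert to kPa: dP = 17.05 kPa


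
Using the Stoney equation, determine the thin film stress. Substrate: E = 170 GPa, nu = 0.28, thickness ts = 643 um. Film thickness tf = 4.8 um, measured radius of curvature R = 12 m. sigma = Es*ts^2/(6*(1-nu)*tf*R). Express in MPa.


Step 1: Compute numerator: Es * ts^2 = 170 * 643^2 = 70286330 (GPa*um^2)
Step 2: Compute denominator (R in um): 6*(1-nu)*tf*R = 6*0.72*4.8*12e6 = 248832000.0 (um^2)
Step 3: sigma (GPa) = 70286330 / 248832000.0 = 2.82465e-01 GPa
Step 4: Convert to MPa (x1000): sigma = 282.5 MPa


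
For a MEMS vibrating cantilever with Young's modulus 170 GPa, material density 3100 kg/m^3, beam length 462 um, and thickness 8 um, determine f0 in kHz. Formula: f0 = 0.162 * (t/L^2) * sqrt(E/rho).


Step 1: Convert units to SI.
t_SI = 8e-6 m, L_SI = 462e-6 m
Step 2: Calculate sqrt(E/rho).
sqrt(170e9 / 3100) = 7405.32 m/s
Step 3: Compute f0.
f0 = 0.162 * 8e-6 / (462e-6)^2 * 7405.32 = 44964.0 Hz = 44.96 kHz


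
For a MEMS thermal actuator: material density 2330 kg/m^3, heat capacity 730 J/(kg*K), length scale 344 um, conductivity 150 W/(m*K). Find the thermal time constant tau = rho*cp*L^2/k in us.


Step 1: Convert L to m: L = 344e-6 m
Step 2: L^2 = (344e-6)^2 = 1.18336e-07 m^2
Step 3: tau = 2330 * 730 * 1.18336e-07 / 150 = 1.34185135e-03 s
Step 4: Convert to microseconds (multiply by 1e6).
tau = 1341.851 us


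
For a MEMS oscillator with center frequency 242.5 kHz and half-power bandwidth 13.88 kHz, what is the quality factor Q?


Step 1: Q = f0 / bandwidth
Step 2: Q = 242.5 / 13.88
Q = 17.5


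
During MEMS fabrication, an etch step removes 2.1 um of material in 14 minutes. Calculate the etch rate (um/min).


Step 1: Etch rate = depth / time
Step 2: rate = 2.1 / 14
rate = 0.15 um/min


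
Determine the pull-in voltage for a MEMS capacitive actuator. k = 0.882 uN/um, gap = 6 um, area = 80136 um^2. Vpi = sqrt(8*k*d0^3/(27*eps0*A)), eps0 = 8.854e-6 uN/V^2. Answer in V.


Step 1: Compute numerator: 8 * k * d0^3 = 8 * 0.882 * 6^3 = 1524.096
Step 2: Compute denominator: 27 * eps0 * A = 27 * 8.854e-6 * 80136 = 19.157152
Step 3: Vpi = sqrt(1524.096 / 19.157152)
Vpi = 8.92 V


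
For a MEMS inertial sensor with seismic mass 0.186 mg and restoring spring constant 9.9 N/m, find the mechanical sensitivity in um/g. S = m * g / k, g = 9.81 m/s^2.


Step 1: Convert mass: m = 0.186 mg = 1.86e-07 kg
Step 2: S = m * g / k = 1.86e-07 * 9.81 / 9.9
Step 3: S = 1.84e-07 m/g
Step 4: Convert to um/g: S = 0.184 um/g


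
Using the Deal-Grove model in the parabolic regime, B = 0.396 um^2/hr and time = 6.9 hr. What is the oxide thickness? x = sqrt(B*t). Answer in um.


Step 1: Compute B*t = 0.396 * 6.9 = 2.7324
Step 2: x = sqrt(2.7324)
x = 1.653 um


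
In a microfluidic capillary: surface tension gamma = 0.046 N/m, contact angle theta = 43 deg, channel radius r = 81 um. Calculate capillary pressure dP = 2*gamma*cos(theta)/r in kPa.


Step 1: cos(43 deg) = 0.7314
Step 2: Convert r to m: r = 81e-6 m
Step 3: dP = 2 * 0.046 * 0.7314 / 81e-6 = 830.7 Pa
Step 4: Convert Pa to kPa (divide by 1000).
dP = 0.83 kPa


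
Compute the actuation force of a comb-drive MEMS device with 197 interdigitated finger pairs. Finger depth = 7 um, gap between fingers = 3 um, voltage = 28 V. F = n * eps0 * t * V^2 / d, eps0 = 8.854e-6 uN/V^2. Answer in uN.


Step 1: Parameters: n=197, eps0=8.854e-6 uN/V^2, t=7 um, V=28 V, d=3 um
Step 2: V^2 = 784
Step 3: F = 197 * 8.854e-6 * 7 * 784 / 3
F = 3.191 uN


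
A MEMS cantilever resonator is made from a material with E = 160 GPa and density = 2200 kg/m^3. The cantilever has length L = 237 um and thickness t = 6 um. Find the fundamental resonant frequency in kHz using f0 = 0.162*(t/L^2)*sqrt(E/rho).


Step 1: Convert units to SI.
t_SI = 6e-6 m, L_SI = 237e-6 m
Step 2: Calculate sqrt(E/rho).
sqrt(160e9 / 2200) = 8528.03 m/s
Step 3: Compute f0.
f0 = 0.162 * 6e-6 / (237e-6)^2 * 8528.03 = 147576.9 Hz = 147.58 kHz


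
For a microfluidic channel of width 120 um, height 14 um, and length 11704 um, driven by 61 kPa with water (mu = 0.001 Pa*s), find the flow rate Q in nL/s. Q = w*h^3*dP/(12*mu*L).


Step 1: Convert all dimensions to SI (meters).
w = 120e-6 m, h = 14e-6 m, L = 11704e-6 m, dP = 61e3 Pa
Step 2: Q = w * h^3 * dP / (12 * mu * L)
Q = 120e-6 * (14e-6)^3 * 61e3 / (12 * 0.001 * 11704e-6) = 1.4301435e-10 m^3/s
Step 3: Convert Q from m^3/s to nL/s (1 m^3 = 1e12 nL, so multiply by 1e12).
Q = 143.014 nL/s


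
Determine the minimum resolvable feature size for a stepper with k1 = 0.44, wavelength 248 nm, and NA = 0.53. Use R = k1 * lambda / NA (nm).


Step 1: Identify values: k1 = 0.44, lambda = 248 nm, NA = 0.53
Step 2: R = k1 * lambda / NA
R = 0.44 * 248 / 0.53
R = 205.9 nm


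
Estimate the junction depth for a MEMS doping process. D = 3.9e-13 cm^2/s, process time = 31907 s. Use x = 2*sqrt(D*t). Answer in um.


Step 1: Compute D*t = 3.9e-13 * 31907 = 1.244373e-08 cm^2
Step 2: sqrt(D*t) = 1.11551e-04 cm
Step 3: x = 2 * 1.11551e-04 cm = 2.23102e-04 cm
Step 4: Convert to um (1 cm = 1e4 um): x = 2.231 um


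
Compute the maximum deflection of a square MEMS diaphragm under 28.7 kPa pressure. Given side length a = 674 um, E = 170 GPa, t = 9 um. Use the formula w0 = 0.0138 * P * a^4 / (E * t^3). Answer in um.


Step 1: Convert pressure to compatible units (E is in GPa, so P in GPa).
P = 28.7 kPa = 28.7e-6 GPa
Step 2: Compute numerator: 0.0138 * P * a^4.
a^4 = 674^4 = 206366684176
numerator = 0.0138 * 28.7e-6 * 206366684176 = 8.17336e+04
Step 3: Compute denominator: E * t^3 = 170 * 9^3 = 123930
Step 4: w0 = numerator / denominator = 8.17336e+04 / 123930 = 0.6595 um


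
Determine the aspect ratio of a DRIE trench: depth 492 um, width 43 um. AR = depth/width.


Step 1: AR = depth / width
Step 2: AR = 492 / 43
AR = 11.4


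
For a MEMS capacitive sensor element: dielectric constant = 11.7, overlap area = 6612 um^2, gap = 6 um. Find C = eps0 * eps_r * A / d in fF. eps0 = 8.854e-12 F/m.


Step 1: Convert area to m^2: A = 6612e-12 m^2
Step 2: Convert gap to m: d = 6e-6 m
Step 3: C = eps0 * eps_r * A / d
C = 8.854e-12 * 11.7 * 6612e-12 / 6e-6
Step 4: Convert to fF (multiply by 1e15).
C = 114.16 fF


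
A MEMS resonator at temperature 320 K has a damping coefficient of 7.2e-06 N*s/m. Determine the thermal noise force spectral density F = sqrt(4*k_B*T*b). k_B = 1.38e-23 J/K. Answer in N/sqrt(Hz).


Step 1: Compute 4 * k_B * T * b
= 4 * 1.38e-23 * 320 * 7.2e-06
= 1.2718e-25 N^2/Hz
Step 2: F_noise = sqrt(1.2718e-25)
F_noise = 3.57e-13 N/sqrt(Hz)


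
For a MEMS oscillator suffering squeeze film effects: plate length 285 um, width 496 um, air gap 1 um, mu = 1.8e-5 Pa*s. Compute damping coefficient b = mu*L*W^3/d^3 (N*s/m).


Step 1: Convert to SI.
L = 285e-6 m, W = 496e-6 m, d = 1e-6 m
Step 2: W^3 = (496e-6)^3 = 1.22e-10 m^3
Step 3: d^3 = (1e-6)^3 = 1.00e-18 m^3
Step 4: b = 1.8e-5 * 285e-6 * 1.22e-10 / 1.00e-18
b = 6.26e-01 N*s/m


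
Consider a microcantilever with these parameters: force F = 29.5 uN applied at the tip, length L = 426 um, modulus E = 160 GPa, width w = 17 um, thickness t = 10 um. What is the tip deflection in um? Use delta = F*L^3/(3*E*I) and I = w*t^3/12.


Step 1: Calculate the second moment of area.
I = w * t^3 / 12 = 17 * 10^3 / 12 = 1416.6667 um^4
Step 2: Convert E to consistent units (1 GPa = 1000 uN/um^2).
E = 160 GPa = 160000 uN/um^2
Step 3: Calculate tip deflection.
delta = F * L^3 / (3 * E * I)
delta = 29.5 * 426^3 / (3 * 160000 * 1416.6667)
delta = 3.3538 um


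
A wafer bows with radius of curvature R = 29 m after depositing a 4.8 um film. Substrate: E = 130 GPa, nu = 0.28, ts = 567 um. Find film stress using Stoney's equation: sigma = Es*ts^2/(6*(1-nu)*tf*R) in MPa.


Step 1: Compute numerator: Es * ts^2 = 130 * 567^2 = 41793570 (GPa*um^2)
Step 2: Compute denominator (R in um): 6*(1-nu)*tf*R = 6*0.72*4.8*29e6 = 601344000.0 (um^2)
Step 3: sigma (GPa) = 41793570 / 601344000.0 = 6.95e-02 GPa
Step 4: Convert to MPa (x1000): sigma = 69.5 MPa


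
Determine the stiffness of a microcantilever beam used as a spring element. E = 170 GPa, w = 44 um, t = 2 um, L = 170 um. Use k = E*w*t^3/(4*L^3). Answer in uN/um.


Step 1: Convert E to consistent units (1 GPa = 1000 uN/um^2).
E = 170 GPa = 170000 uN/um^2
Step 2: Compute t^3 = 2^3 = 8
Step 3: Compute L^3 = 170^3 = 4913000
Step 4: k = 170000 * 44 * 8 / (4 * 4913000)
k = 3.045 uN/um


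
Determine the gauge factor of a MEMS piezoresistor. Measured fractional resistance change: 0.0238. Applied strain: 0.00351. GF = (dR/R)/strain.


Step 1: Identify values.
dR/R = 0.0238, strain = 0.00351
Step 2: GF = (dR/R) / strain = 0.0238 / 0.00351
GF = 6.8


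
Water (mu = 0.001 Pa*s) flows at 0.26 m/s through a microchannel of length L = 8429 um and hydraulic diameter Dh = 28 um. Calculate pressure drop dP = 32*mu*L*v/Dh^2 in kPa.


Step 1: Convert to SI: L = 8429e-6 m, Dh = 28e-6 m
Step 2: dP = 32 * 0.001 * 8429e-6 * 0.26 / (28e-6)^2
Step 3: dP = 89450.61 Pa
Step 4: Convert to kPa: dP = 89.45 kPa


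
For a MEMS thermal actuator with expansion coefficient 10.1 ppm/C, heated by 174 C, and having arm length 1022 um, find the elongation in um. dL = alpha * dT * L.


Step 1: Convert CTE: alpha = 10.1 ppm/C = 10.1e-6 /C
Step 2: dL = 10.1e-6 * 174 * 1022
dL = 1.7961 um


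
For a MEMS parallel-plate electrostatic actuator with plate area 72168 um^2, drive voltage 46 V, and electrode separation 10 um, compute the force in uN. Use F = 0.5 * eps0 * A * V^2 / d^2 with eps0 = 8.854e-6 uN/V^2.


Step 1: Identify parameters.
eps0 = 8.854e-6 uN/V^2, A = 72168 um^2, V = 46 V, d = 10 um
Step 2: Compute V^2 = 46^2 = 2116
Step 3: Compute d^2 = 10^2 = 100
Step 4: F = 0.5 * 8.854e-6 * 72168 * 2116 / 100
F = 6.76 uN


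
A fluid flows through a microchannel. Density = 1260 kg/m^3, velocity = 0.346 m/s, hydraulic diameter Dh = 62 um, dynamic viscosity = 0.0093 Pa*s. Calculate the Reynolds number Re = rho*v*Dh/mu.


Step 1: Convert Dh to meters: Dh = 62e-6 m
Step 2: Re = rho * v * Dh / mu
Re = 1260 * 0.346 * 62e-6 / 0.0093
Re = 2.906


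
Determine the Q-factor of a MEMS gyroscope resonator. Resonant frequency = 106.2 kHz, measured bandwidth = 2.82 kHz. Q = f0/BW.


Step 1: Q = f0 / bandwidth
Step 2: Q = 106.2 / 2.82
Q = 37.7


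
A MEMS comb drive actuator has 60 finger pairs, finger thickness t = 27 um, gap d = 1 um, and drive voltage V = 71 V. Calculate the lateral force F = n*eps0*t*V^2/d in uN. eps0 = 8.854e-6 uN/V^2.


Step 1: Parameters: n=60, eps0=8.854e-6 uN/V^2, t=27 um, V=71 V, d=1 um
Step 2: V^2 = 5041
Step 3: F = 60 * 8.854e-6 * 27 * 5041 / 1
F = 72.305 uN


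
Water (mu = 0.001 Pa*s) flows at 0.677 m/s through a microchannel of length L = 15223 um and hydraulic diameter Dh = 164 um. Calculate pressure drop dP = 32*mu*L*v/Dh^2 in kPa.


Step 1: Convert to SI: L = 15223e-6 m, Dh = 164e-6 m
Step 2: dP = 32 * 0.001 * 15223e-6 * 0.677 / (164e-6)^2
Step 3: dP = 12261.71 Pa
Step 4: Convert to kPa: dP = 12.26 kPa


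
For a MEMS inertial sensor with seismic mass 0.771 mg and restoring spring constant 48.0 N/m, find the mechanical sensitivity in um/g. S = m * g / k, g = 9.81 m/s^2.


Step 1: Convert mass: m = 0.771 mg = 7.71e-07 kg
Step 2: S = m * g / k = 7.71e-07 * 9.81 / 48.0
Step 3: S = 1.58e-07 m/g
Step 4: Convert to um/g: S = 0.158 um/g


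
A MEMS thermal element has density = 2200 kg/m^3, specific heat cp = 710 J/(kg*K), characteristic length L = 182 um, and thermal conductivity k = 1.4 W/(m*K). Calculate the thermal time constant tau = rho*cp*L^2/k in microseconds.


Step 1: Convert L to m: L = 182e-6 m
Step 2: L^2 = (182e-6)^2 = 3.3124e-08 m^2
Step 3: tau = 2200 * 710 * 3.3124e-08 / 1.4 = 3.695692e-02 s
Step 4: Convert to microseconds (multiply by 1e6).
tau = 36956.92 us


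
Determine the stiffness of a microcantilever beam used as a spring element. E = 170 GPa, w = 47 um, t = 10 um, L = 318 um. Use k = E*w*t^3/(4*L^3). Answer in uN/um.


Step 1: Convert E to consistent units (1 GPa = 1000 uN/um^2).
E = 170 GPa = 170000 uN/um^2
Step 2: Compute t^3 = 10^3 = 1000
Step 3: Compute L^3 = 318^3 = 32157432
Step 4: k = 170000 * 47 * 1000 / (4 * 32157432)
k = 62.1163 uN/um


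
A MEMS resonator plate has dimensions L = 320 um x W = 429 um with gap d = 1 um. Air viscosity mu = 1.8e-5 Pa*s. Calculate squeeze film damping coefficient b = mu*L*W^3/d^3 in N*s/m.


Step 1: Convert to SI.
L = 320e-6 m, W = 429e-6 m, d = 1e-6 m
Step 2: W^3 = (429e-6)^3 = 7.90e-11 m^3
Step 3: d^3 = (1e-6)^3 = 1.00e-18 m^3
Step 4: b = 1.8e-5 * 320e-6 * 7.90e-11 / 1.00e-18
b = 4.55e-01 N*s/m


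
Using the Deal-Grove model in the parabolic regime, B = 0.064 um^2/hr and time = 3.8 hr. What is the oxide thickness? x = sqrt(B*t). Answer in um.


Step 1: Compute B*t = 0.064 * 3.8 = 0.2432
Step 2: x = sqrt(0.2432)
x = 0.493 um


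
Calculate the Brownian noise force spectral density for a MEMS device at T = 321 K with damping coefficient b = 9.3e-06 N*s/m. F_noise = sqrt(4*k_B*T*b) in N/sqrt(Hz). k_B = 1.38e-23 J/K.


Step 1: Compute 4 * k_B * T * b
= 4 * 1.38e-23 * 321 * 9.3e-06
= 1.6479e-25 N^2/Hz
Step 2: F_noise = sqrt(1.6479e-25)
F_noise = 4.06e-13 N/sqrt(Hz)


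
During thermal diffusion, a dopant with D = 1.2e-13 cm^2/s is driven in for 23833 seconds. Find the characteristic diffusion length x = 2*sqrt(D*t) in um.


Step 1: Compute D*t = 1.2e-13 * 23833 = 2.85996e-09 cm^2
Step 2: sqrt(D*t) = 5.3479e-05 cm
Step 3: x = 2 * 5.3479e-05 cm = 1.06958e-04 cm
Step 4: Convert to um (1 cm = 1e4 um): x = 1.07 um


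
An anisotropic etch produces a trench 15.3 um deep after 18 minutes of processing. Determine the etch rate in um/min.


Step 1: Etch rate = depth / time
Step 2: rate = 15.3 / 18
rate = 0.85 um/min


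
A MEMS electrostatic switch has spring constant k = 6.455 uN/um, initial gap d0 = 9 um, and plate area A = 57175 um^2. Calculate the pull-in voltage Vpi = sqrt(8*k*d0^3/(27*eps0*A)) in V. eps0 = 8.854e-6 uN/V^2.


Step 1: Compute numerator: 8 * k * d0^3 = 8 * 6.455 * 9^3 = 37645.56
Step 2: Compute denominator: 27 * eps0 * A = 27 * 8.854e-6 * 57175 = 13.668141
Step 3: Vpi = sqrt(37645.56 / 13.668141)
Vpi = 52.48 V


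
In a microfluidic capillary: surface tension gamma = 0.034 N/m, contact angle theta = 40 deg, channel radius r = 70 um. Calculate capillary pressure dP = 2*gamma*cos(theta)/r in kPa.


Step 1: cos(40 deg) = 0.766
Step 2: Convert r to m: r = 70e-6 m
Step 3: dP = 2 * 0.034 * 0.766 / 70e-6 = 744.1 Pa
Step 4: Convert Pa to kPa (divide by 1000).
dP = 0.74 kPa


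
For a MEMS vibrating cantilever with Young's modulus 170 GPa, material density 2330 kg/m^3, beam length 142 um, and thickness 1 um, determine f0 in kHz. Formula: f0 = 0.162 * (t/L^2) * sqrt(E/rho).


Step 1: Convert units to SI.
t_SI = 1e-6 m, L_SI = 142e-6 m
Step 2: Calculate sqrt(E/rho).
sqrt(170e9 / 2330) = 8541.74 m/s
Step 3: Compute f0.
f0 = 0.162 * 1e-6 / (142e-6)^2 * 8541.74 = 68625.4 Hz = 68.63 kHz


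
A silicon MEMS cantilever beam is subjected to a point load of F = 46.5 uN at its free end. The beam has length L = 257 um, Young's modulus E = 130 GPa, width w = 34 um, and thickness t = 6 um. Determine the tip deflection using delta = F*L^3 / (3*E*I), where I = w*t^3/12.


Step 1: Calculate the second moment of area.
I = w * t^3 / 12 = 34 * 6^3 / 12 = 612.0 um^4
Step 2: Convert E to consistent units (1 GPa = 1000 uN/um^2).
E = 130 GPa = 130000 uN/um^2
Step 3: Calculate tip deflection.
delta = F * L^3 / (3 * E * I)
delta = 46.5 * 257^3 / (3 * 130000 * 612.0)
delta = 3.307 um


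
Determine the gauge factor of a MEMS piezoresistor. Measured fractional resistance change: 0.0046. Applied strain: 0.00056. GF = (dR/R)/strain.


Step 1: Identify values.
dR/R = 0.0046, strain = 0.00056
Step 2: GF = (dR/R) / strain = 0.0046 / 0.00056
GF = 8.2


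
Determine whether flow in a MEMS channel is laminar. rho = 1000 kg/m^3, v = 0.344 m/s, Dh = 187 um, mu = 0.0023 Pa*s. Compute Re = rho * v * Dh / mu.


Step 1: Convert Dh to meters: Dh = 187e-6 m
Step 2: Re = rho * v * Dh / mu
Re = 1000 * 0.344 * 187e-6 / 0.0023
Re = 27.969
Since Re = 27.969 is below ~2300, the flow is laminar.


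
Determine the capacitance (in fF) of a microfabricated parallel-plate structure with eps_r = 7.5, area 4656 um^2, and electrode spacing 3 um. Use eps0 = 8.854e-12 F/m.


Step 1: Convert area to m^2: A = 4656e-12 m^2
Step 2: Convert gap to m: d = 3e-6 m
Step 3: C = eps0 * eps_r * A / d
C = 8.854e-12 * 7.5 * 4656e-12 / 3e-6
Step 4: Convert to fF (multiply by 1e15).
C = 103.06 fF


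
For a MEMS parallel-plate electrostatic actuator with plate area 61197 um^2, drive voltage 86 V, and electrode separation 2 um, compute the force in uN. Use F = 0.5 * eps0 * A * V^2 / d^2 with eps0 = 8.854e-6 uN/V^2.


Step 1: Identify parameters.
eps0 = 8.854e-6 uN/V^2, A = 61197 um^2, V = 86 V, d = 2 um
Step 2: Compute V^2 = 86^2 = 7396
Step 3: Compute d^2 = 2^2 = 4
Step 4: F = 0.5 * 8.854e-6 * 61197 * 7396 / 4
F = 500.929 uN


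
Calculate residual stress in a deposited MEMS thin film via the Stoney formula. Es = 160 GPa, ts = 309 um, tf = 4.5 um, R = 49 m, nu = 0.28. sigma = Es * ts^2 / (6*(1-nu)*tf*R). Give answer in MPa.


Step 1: Compute numerator: Es * ts^2 = 160 * 309^2 = 15276960 (GPa*um^2)
Step 2: Compute denominator (R in um): 6*(1-nu)*tf*R = 6*0.72*4.5*49e6 = 952560000.0 (um^2)
Step 3: sigma (GPa) = 15276960 / 952560000.0 = 1.6038e-02 GPa
Step 4: Convert to MPa (x1000): sigma = 16.0 MPa


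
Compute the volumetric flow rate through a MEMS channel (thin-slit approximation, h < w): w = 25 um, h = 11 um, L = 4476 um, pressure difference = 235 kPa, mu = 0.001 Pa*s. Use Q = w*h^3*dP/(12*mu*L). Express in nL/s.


Step 1: Convert all dimensions to SI (meters).
w = 25e-6 m, h = 11e-6 m, L = 4476e-6 m, dP = 235e3 Pa
Step 2: Q = w * h^3 * dP / (12 * mu * L)
Q = 25e-6 * (11e-6)^3 * 235e3 / (12 * 0.001 * 4476e-6) = 1.4558432e-10 m^3/s
Step 3: Convert Q from m^3/s to nL/s (1 m^3 = 1e12 nL, so multiply by 1e12).
Q = 145.584 nL/s


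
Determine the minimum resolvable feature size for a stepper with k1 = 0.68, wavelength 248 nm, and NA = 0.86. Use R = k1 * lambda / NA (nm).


Step 1: Identify values: k1 = 0.68, lambda = 248 nm, NA = 0.86
Step 2: R = k1 * lambda / NA
R = 0.68 * 248 / 0.86
R = 196.1 nm


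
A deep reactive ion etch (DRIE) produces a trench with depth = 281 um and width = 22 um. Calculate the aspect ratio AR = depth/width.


Step 1: AR = depth / width
Step 2: AR = 281 / 22
AR = 12.8


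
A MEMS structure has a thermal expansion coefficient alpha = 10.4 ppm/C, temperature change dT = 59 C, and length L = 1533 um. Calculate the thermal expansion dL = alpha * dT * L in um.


Step 1: Convert CTE: alpha = 10.4 ppm/C = 10.4e-6 /C
Step 2: dL = 10.4e-6 * 59 * 1533
dL = 0.9406 um


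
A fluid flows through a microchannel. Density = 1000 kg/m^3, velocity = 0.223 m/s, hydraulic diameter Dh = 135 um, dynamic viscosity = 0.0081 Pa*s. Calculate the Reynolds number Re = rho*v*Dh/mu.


Step 1: Convert Dh to meters: Dh = 135e-6 m
Step 2: Re = rho * v * Dh / mu
Re = 1000 * 0.223 * 135e-6 / 0.0081
Re = 3.717


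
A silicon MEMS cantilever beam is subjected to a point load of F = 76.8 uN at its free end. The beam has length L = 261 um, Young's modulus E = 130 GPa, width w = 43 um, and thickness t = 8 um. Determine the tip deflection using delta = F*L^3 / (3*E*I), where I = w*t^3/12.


Step 1: Calculate the second moment of area.
I = w * t^3 / 12 = 43 * 8^3 / 12 = 1834.6667 um^4
Step 2: Convert E to consistent units (1 GPa = 1000 uN/um^2).
E = 130 GPa = 130000 uN/um^2
Step 3: Calculate tip deflection.
delta = F * L^3 / (3 * E * I)
delta = 76.8 * 261^3 / (3 * 130000 * 1834.6667)
delta = 1.9084 um


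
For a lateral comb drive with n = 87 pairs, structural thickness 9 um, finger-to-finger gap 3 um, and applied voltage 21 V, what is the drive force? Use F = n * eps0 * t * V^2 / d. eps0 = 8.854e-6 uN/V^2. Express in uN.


Step 1: Parameters: n=87, eps0=8.854e-6 uN/V^2, t=9 um, V=21 V, d=3 um
Step 2: V^2 = 441
Step 3: F = 87 * 8.854e-6 * 9 * 441 / 3
F = 1.019 uN


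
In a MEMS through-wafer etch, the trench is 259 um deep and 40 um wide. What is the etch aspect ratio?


Step 1: AR = depth / width
Step 2: AR = 259 / 40
AR = 6.5


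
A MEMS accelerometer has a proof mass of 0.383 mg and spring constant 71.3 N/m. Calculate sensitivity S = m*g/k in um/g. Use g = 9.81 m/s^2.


Step 1: Convert mass: m = 0.383 mg = 3.83e-07 kg
Step 2: S = m * g / k = 3.83e-07 * 9.81 / 71.3
Step 3: S = 5.27e-08 m/g
Step 4: Convert to um/g: S = 0.053 um/g


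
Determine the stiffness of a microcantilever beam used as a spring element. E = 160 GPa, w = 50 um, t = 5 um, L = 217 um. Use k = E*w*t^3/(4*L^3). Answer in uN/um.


Step 1: Convert E to consistent units (1 GPa = 1000 uN/um^2).
E = 160 GPa = 160000 uN/um^2
Step 2: Compute t^3 = 5^3 = 125
Step 3: Compute L^3 = 217^3 = 10218313
Step 4: k = 160000 * 50 * 125 / (4 * 10218313)
k = 24.4659 uN/um


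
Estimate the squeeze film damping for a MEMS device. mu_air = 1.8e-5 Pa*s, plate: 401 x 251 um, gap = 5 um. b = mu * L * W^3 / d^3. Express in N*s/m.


Step 1: Convert to SI.
L = 401e-6 m, W = 251e-6 m, d = 5e-6 m
Step 2: W^3 = (251e-6)^3 = 1.58e-11 m^3
Step 3: d^3 = (5e-6)^3 = 1.25e-16 m^3
Step 4: b = 1.8e-5 * 401e-6 * 1.58e-11 / 1.25e-16
b = 9.13e-04 N*s/m


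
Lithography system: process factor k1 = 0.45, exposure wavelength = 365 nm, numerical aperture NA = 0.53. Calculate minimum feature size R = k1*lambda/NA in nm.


Step 1: Identify values: k1 = 0.45, lambda = 365 nm, NA = 0.53
Step 2: R = k1 * lambda / NA
R = 0.45 * 365 / 0.53
R = 309.9 nm


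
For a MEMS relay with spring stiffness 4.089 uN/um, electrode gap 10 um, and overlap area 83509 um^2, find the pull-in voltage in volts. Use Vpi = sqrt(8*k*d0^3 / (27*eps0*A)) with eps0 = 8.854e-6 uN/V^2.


Step 1: Compute numerator: 8 * k * d0^3 = 8 * 4.089 * 10^3 = 32712.0
Step 2: Compute denominator: 27 * eps0 * A = 27 * 8.854e-6 * 83509 = 19.963495
Step 3: Vpi = sqrt(32712.0 / 19.963495)
Vpi = 40.48 V


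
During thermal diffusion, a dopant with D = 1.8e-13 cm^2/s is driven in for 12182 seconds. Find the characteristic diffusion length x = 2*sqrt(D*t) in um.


Step 1: Compute D*t = 1.8e-13 * 12182 = 2.19276e-09 cm^2
Step 2: sqrt(D*t) = 4.6827e-05 cm
Step 3: x = 2 * 4.6827e-05 cm = 9.3654e-05 cm
Step 4: Convert to um (1 cm = 1e4 um): x = 0.937 um


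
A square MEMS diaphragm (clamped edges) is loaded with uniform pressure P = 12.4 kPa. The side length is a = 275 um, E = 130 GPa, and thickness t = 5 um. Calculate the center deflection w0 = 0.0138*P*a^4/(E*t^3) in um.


Step 1: Convert pressure to compatible units (E is in GPa, so P in GPa).
P = 12.4 kPa = 12.4e-6 GPa
Step 2: Compute numerator: 0.0138 * P * a^4.
a^4 = 275^4 = 5719140625
numerator = 0.0138 * 12.4e-6 * 5719140625 = 9.7866e+02
Step 3: Compute denominator: E * t^3 = 130 * 5^3 = 16250
Step 4: w0 = numerator / denominator = 9.7866e+02 / 16250 = 0.0602 um


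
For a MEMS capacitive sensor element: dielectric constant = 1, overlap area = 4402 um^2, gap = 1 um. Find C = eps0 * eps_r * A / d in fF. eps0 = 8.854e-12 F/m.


Step 1: Convert area to m^2: A = 4402e-12 m^2
Step 2: Convert gap to m: d = 1e-6 m
Step 3: C = eps0 * eps_r * A / d
C = 8.854e-12 * 1 * 4402e-12 / 1e-6
Step 4: Convert to fF (multiply by 1e15).
C = 38.98 fF


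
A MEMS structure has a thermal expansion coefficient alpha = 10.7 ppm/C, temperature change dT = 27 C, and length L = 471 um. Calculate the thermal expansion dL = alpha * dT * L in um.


Step 1: Convert CTE: alpha = 10.7 ppm/C = 10.7e-6 /C
Step 2: dL = 10.7e-6 * 27 * 471
dL = 0.1361 um


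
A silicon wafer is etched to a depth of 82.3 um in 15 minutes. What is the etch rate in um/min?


Step 1: Etch rate = depth / time
Step 2: rate = 82.3 / 15
rate = 5.487 um/min


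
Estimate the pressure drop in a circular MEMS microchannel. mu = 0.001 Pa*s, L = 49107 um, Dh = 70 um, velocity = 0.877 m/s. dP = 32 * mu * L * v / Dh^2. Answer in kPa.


Step 1: Convert to SI: L = 49107e-6 m, Dh = 70e-6 m
Step 2: dP = 32 * 0.001 * 49107e-6 * 0.877 / (70e-6)^2
Step 3: dP = 281252.83 Pa
Step 4: Convert to kPa: dP = 281.25 kPa


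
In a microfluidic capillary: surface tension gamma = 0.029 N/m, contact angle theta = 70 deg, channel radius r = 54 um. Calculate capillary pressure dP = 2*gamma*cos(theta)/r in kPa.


Step 1: cos(70 deg) = 0.342
Step 2: Convert r to m: r = 54e-6 m
Step 3: dP = 2 * 0.029 * 0.342 / 54e-6 = 367.3 Pa
Step 4: Convert Pa to kPa (divide by 1000).
dP = 0.37 kPa


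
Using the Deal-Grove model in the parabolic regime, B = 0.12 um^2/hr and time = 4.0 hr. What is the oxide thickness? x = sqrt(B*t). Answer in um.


Step 1: Compute B*t = 0.12 * 4.0 = 0.48
Step 2: x = sqrt(0.48)
x = 0.693 um


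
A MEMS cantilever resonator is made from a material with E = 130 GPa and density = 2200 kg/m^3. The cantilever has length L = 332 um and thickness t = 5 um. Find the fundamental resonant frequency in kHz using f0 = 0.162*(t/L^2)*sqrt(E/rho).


Step 1: Convert units to SI.
t_SI = 5e-6 m, L_SI = 332e-6 m
Step 2: Calculate sqrt(E/rho).
sqrt(130e9 / 2200) = 7687.06 m/s
Step 3: Compute f0.
f0 = 0.162 * 5e-6 / (332e-6)^2 * 7687.06 = 56489.7 Hz = 56.49 kHz
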